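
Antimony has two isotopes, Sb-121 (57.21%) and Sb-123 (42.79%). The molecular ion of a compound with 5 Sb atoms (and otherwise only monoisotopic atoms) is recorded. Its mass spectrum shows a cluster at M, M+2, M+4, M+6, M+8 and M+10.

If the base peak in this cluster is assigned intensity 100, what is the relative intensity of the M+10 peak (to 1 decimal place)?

(0.5721 + 0.4279)^5 gives M 0.0613, M+2 0.2292, M+4 0.3428, M+6 0.2564, M+8 0.0959, M+10 0.0143; the largest is M+4.
P(M+4) = C(5,2) × 0.5721^3 × 0.4279^2 = 10 × 0.18724742 × 0.18309841 = 0.342847 (base)
P(M+10) = C(5,5) × 0.5721^0 × 0.4279^5 = 1 × 1.0000 × 0.01434536 = 0.014345
Relative intensity = 0.014345 / 0.342847 × 100 = 4.2

4.2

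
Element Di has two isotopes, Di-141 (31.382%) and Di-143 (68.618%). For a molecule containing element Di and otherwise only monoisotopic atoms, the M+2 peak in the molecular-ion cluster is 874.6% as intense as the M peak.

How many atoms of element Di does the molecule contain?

For n independent Di atoms, I(M+2)/I(M) = n · (abundance Di-143) / (abundance Di-141) = n · 0.68618/0.31382.
n = 8.746 × 0.31382/0.68618 = 4.00 ≈ 4

4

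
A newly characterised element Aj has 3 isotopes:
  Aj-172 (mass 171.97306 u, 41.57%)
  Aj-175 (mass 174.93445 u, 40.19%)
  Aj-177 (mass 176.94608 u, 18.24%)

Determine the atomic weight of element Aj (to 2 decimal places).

174.07 u

The abundance-weighted mean is 0.4157 × 171.97306 + 0.4019 × 174.93445 + 0.1824 × 176.94608
= 71.489201 + 70.306155 + 32.274965 = 174.070321 u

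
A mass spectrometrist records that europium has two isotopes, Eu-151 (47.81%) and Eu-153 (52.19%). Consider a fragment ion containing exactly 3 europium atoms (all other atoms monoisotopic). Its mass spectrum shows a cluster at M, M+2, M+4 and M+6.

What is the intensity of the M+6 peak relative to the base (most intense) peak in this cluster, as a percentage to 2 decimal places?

(0.4781 + 0.5219)^3 gives M 0.1093, M+2 0.3579, M+4 0.3907, M+6 0.1422; the largest is M+4.
P(M+4) = C(3,2) × 0.4781^1 × 0.5219^2 = 3 × 0.4781 × 0.27237961 = 0.390674 (base)
P(M+6) = C(3,3) × 0.4781^0 × 0.5219^3 = 1 × 1.0000 × 0.14215492 = 0.142155
Relative intensity = 0.142155 / 0.390674 × 100 = 36.39

36.39%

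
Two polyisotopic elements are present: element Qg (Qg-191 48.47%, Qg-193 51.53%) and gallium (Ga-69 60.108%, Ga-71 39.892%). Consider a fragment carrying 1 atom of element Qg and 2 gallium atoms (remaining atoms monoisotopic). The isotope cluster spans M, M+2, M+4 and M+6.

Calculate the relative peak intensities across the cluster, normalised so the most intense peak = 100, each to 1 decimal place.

Element Qg pattern (n=1): 0.4847 : 0.5153
Gallium pattern (n=2): 0.36129717 : 0.47956567 : 0.15913717
Convolve the two distributions (both contribute in 2-u steps):
  M: 0.4847×0.36129717 = 0.175121
  M+2: 0.4847×0.47956567 + 0.5153×0.36129717 = 0.418622
  M+4: 0.4847×0.15913717 + 0.5153×0.47956567 = 0.324254
  M+6: 0.5153×0.15913717 = 0.082003
Scale to base peak (0.418622) = 100: 41.8 : 100.0 : 77.5 : 19.6

41.8 : 100.0 : 77.5 : 19.6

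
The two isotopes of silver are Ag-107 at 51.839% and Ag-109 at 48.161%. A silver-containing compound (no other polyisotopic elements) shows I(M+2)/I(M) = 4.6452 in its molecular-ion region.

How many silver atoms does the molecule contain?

5

The M+2/M ratio from n Ag atoms is n · q/p = n · 0.48161/0.51839.
n = 4.6452 × 0.51839/0.48161 = 5.00 ≈ 5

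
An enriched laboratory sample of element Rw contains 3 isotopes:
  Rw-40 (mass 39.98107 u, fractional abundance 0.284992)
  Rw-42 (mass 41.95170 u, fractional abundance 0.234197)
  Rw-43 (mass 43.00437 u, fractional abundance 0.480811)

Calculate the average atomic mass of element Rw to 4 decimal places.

The abundance-weighted mean is 0.284992 × 39.98107 + 0.234197 × 41.95170 + 0.480811 × 43.00437
= 11.394285 + 9.824962 + 20.676974 = 41.896221 u

41.8962 u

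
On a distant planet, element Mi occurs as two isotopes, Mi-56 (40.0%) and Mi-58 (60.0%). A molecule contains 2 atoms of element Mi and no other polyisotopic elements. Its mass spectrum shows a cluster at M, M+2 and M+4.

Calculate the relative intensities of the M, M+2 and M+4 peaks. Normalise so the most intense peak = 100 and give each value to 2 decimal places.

33.33 : 100.00 : 75.00

Each Mi atom is independently Mi-56 (p = 0.400) or Mi-58 (q = 0.600); the cluster is the binomial expansion (p + q)^2.
P(M) = 0.400^2 = 0.160000
P(M+2) = 2 × 0.400^1 × 0.600^1 = 0.480000
P(M+4) = 0.600^2 = 0.360000
The M+2 peak is largest (0.480000); scaling to 100 gives 33.33 : 100.00 : 75.00.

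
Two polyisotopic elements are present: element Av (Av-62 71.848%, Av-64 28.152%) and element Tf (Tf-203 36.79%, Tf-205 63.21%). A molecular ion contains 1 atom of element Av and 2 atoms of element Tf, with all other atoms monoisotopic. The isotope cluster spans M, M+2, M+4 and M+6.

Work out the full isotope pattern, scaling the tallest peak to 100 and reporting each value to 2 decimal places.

Element Av pattern (n=1): 0.71848 : 0.28152
Element Tf pattern (n=2): 0.13535041 : 0.46509918 : 0.39955041
Convolve the two distributions (both contribute in 2-u steps):
  M: 0.71848×0.13535041 = 0.097247
  M+2: 0.71848×0.46509918 + 0.28152×0.13535041 = 0.372268
  M+4: 0.71848×0.39955041 + 0.28152×0.46509918 = 0.418004
  M+6: 0.28152×0.39955041 = 0.112481
Scale to base peak (0.418004) = 100: 23.26 : 89.06 : 100.00 : 26.91

23.26 : 89.06 : 100.00 : 26.91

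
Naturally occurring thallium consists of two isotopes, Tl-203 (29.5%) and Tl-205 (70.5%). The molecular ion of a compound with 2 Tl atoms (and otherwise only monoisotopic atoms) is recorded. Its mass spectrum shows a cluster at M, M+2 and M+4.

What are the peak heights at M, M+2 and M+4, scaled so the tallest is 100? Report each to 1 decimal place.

17.5 : 83.7 : 100.0

The 2 Tl atoms are independent, so intensities follow the terms of (0.295 + 0.705)^2.
P(M) = 0.295^2 = 0.087025
P(M+2) = 2 × 0.295^1 × 0.705^1 = 0.415950
P(M+4) = 0.705^2 = 0.497025
The M+4 peak is largest (0.497025); scaling to 100 gives 17.5 : 83.7 : 100.0.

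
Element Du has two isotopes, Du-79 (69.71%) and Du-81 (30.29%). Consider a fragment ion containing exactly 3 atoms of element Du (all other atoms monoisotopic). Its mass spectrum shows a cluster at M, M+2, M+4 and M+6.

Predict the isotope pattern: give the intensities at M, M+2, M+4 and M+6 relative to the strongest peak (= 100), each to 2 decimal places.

76.71 : 100.00 : 43.45 : 6.29

Expanding (0.6971 + 0.3029)^3:
P(M) = 0.6971^3 = 0.338755
P(M+2) = 3 × 0.6971^2 × 0.3029^1 = 0.441581
P(M+4) = 3 × 0.6971^1 × 0.3029^2 = 0.191873
P(M+6) = 0.3029^3 = 0.027791
The M+2 peak is largest (0.441581); scaling to 100 gives 76.71 : 100.00 : 43.45 : 6.29.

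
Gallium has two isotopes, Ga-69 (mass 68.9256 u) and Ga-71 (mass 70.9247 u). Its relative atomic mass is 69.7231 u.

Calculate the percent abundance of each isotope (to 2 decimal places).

Writing the weighted mean with unknown fraction x of Ga-69:
68.9256·x + 70.9247·(1 − x) = 69.7231
(68.9256 − 70.9247)·x = 69.7231 − 70.9247
x = -1.2016 / -1.9991 = 0.60107 → 60.11% Ga-69, 39.89% Ga-71.

Ga-69: 60.11%, Ga-71: 39.89%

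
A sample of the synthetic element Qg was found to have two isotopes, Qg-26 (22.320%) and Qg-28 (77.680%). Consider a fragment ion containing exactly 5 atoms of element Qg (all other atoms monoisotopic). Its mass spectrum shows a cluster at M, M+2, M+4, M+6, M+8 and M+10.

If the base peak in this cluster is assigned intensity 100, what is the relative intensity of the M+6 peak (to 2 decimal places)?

(0.22320 + 0.77680)^5 gives M 0.0006, M+2 0.0096, M+4 0.0671, M+6 0.2335, M+8 0.4064, M+10 0.2828; the largest is M+8.
P(M+8) = C(5,4) × 0.22320^1 × 0.77680^4 = 5 × 0.2232 × 0.36411357 = 0.406351 (base)
P(M+6) = C(5,3) × 0.22320^2 × 0.77680^3 = 10 × 0.04981824 × 0.46873529 = 0.233516
Relative intensity = 0.233516 / 0.406351 × 100 = 57.47

57.47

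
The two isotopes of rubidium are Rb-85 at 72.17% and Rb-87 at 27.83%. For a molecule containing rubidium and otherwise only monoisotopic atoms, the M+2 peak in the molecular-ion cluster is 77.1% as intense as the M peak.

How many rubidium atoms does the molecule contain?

The M+2/M ratio from n Rb atoms is n · q/p = n · 0.2783/0.7217.
n = 0.771 × 0.7217/0.2783 = 2.00 ≈ 2

2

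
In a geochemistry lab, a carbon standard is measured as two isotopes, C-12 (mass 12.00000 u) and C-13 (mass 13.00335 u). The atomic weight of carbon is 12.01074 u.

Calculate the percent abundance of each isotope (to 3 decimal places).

C-12: 98.930%, C-13: 1.070%

Writing the weighted mean with unknown fraction x of C-12:
12.00000·x + 13.00335·(1 − x) = 12.01074
(12.00000 − 13.00335)·x = 12.01074 − 13.00335
x = -0.99261 / -1.00335 = 0.98930 → 98.930% C-12, 1.070% C-13.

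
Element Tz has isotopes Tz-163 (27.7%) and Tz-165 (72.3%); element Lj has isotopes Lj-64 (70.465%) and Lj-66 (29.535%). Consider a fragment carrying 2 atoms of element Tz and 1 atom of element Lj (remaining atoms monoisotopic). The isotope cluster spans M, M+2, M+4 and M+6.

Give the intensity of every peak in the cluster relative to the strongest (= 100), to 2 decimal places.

11.11 : 62.65 : 100.00 : 31.73

Element Tz pattern (n=2): 0.076729 : 0.400542 : 0.522729
Element Lj pattern (n=1): 0.70465 : 0.29535
Convolve the two distributions (both contribute in 2-u steps):
  M: 0.076729×0.70465 = 0.054067
  M+2: 0.076729×0.29535 + 0.400542×0.70465 = 0.304904
  M+4: 0.400542×0.29535 + 0.522729×0.70465 = 0.486641
  M+6: 0.522729×0.29535 = 0.154388
Scale to base peak (0.486641) = 100: 11.11 : 62.65 : 100.00 : 31.73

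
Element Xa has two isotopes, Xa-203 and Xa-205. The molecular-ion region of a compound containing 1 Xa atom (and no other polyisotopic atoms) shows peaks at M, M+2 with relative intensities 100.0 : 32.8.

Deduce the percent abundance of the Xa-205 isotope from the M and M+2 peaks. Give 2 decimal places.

24.70%

Write p for the Xa-203 fraction. I(M+2)/I(M) = [C(1,1)·p^0·(1−p)] / p^1 = 1·(1−p)/p = 32.8/100.0 = 0.3280
(1−p)/p = 0.3280/1 = 0.3280  ⇒  p = 1/(1 + 0.3280) = 0.7530
Xa-203: 75.30%, Xa-205: 24.70%.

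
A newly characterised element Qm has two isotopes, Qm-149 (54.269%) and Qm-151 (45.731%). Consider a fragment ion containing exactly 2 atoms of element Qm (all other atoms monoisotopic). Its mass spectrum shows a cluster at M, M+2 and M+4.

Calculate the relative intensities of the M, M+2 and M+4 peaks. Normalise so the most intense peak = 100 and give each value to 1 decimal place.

Each Qm atom is independently Qm-149 (p = 0.54269) or Qm-151 (q = 0.45731); the cluster is the binomial expansion (p + q)^2.
P(M) = 0.54269^2 = 0.294512
P(M+2) = 2 × 0.54269^1 × 0.45731^1 = 0.496355
P(M+4) = 0.45731^2 = 0.209132
The M+2 peak is largest (0.496355); scaling to 100 gives 59.3 : 100.0 : 42.1.

59.3 : 100.0 : 42.1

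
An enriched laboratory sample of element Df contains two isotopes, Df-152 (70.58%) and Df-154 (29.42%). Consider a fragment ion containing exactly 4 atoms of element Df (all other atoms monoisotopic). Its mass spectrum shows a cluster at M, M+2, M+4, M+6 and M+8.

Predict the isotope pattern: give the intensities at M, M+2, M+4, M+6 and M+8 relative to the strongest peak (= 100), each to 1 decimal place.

60.0 : 100.0 : 62.5 : 17.4 : 1.8

Each Df atom is independently Df-152 (p = 0.7058) or Df-154 (q = 0.2942); the cluster is the binomial expansion (p + q)^4.
P(M) = 0.7058^4 = 0.248157
P(M+2) = 4 × 0.7058^3 × 0.2942^1 = 0.413759
P(M+4) = 6 × 0.7058^2 × 0.2942^2 = 0.258702
P(M+6) = 4 × 0.7058^1 × 0.2942^3 = 0.071890
P(M+8) = 0.2942^4 = 0.007492
The M+2 peak is largest (0.413759); scaling to 100 gives 60.0 : 100.0 : 62.5 : 17.4 : 1.8.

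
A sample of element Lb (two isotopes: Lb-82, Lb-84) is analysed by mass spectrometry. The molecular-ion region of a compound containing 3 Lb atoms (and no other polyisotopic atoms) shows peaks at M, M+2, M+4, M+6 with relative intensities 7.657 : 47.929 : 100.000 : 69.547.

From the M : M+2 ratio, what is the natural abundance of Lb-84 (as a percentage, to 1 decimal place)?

67.6%

If p is the fraction of Lb that is Lb-82, then I(M+2)/I(M) = [C(3,1)·p^2·(1−p)] / p^3 = 3·(1−p)/p = 47.929/7.657 = 6.2595
(1−p)/p = 6.2595/3 = 2.0865  ⇒  p = 1/(1 + 2.0865) = 0.3240
Lb-82: 32.4%, Lb-84: 67.6%.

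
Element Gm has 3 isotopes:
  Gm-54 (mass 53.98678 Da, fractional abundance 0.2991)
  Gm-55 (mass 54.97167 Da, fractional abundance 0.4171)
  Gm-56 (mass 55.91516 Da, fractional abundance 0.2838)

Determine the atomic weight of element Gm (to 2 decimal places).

Average mass = Σ (abundance × isotope mass) = 0.2991 × 53.98678 + 0.4171 × 54.97167 + 0.2838 × 55.91516
= 16.147446 + 22.928684 + 15.868722 = 54.944852 Da

54.94 Da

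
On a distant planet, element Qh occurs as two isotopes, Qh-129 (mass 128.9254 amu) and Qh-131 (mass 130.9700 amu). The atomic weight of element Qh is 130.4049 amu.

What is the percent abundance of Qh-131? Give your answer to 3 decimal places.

Let x be the fractional abundance of Qh-129; then Qh-131 has abundance 1 − x.
128.9254·x + 130.9700·(1 − x) = 130.4049
(128.9254 − 130.9700)·x = 130.4049 − 130.9700
x = -0.5651 / -2.0446 = 0.27639 → 27.639% Qh-129, 72.361% Qh-131.

72.361%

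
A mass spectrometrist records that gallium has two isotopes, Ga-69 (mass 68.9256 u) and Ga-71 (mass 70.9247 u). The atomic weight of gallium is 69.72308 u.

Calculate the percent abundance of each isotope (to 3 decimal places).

Ga-69: 60.108%, Ga-71: 39.892%

Let x be the fractional abundance of Ga-69; then Ga-71 has abundance 1 − x.
68.9256·x + 70.9247·(1 − x) = 69.72308
(68.9256 − 70.9247)·x = 69.72308 − 70.9247
x = -1.20162 / -1.9991 = 0.60108 → 60.108% Ga-69, 39.892% Ga-71.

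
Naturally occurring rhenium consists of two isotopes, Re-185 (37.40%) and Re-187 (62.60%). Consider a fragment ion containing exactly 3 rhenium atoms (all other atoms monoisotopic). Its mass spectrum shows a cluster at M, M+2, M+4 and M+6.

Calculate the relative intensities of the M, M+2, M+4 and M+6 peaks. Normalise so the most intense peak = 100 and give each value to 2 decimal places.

Expanding (0.3740 + 0.6260)^3:
P(M) = 0.3740^3 = 0.052314
P(M+2) = 3 × 0.3740^2 × 0.6260^1 = 0.262687
P(M+4) = 3 × 0.3740^1 × 0.6260^2 = 0.439685
P(M+6) = 0.6260^3 = 0.245314
The M+4 peak is largest (0.439685); scaling to 100 gives 11.90 : 59.74 : 100.00 : 55.79.

11.90 : 59.74 : 100.00 : 55.79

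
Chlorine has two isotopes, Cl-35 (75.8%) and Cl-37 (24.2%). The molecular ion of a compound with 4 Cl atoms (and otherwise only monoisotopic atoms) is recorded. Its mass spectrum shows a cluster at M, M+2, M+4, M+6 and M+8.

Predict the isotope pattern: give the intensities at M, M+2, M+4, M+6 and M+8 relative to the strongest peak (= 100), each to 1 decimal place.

Each Cl atom is independently Cl-35 (p = 0.758) or Cl-37 (q = 0.242); the cluster is the binomial expansion (p + q)^4.
P(M) = 0.758^4 = 0.330124
P(M+2) = 4 × 0.758^3 × 0.242^1 = 0.421583
P(M+4) = 6 × 0.758^2 × 0.242^2 = 0.201893
P(M+6) = 4 × 0.758^1 × 0.242^3 = 0.042971
P(M+8) = 0.242^4 = 0.003430
The M+2 peak is largest (0.421583); scaling to 100 gives 78.3 : 100.0 : 47.9 : 10.2 : 0.8.

78.3 : 100.0 : 47.9 : 10.2 : 0.8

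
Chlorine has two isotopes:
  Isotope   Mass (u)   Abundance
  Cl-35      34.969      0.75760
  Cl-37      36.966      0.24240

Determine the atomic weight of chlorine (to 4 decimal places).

35.4531 u

Ar = Σ fᵢ·mᵢ = 0.75760 × 34.969 + 0.24240 × 36.966
= 26.49251 + 8.96056 = 35.45307 u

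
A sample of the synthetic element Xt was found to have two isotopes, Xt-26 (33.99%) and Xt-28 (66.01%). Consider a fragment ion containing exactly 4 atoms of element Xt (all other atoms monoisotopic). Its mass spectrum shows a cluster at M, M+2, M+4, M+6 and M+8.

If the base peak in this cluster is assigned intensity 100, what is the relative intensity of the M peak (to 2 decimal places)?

3.41

Binomial terms of (0.3399 + 0.6601)^4: M 0.0133, M+2 0.1037, M+4 0.3020, M+6 0.3911, M+8 0.1899 → M+6 is the base peak.
P(M+6) = C(4,3) × 0.3399^1 × 0.6601^3 = 4 × 0.3399 × 0.2876267 = 0.391057 (base)
P(M) = C(4,0) × 0.3399^4 × 0.6601^0 = 1 × 0.01334765 × 1.0000 = 0.013348
Relative intensity = 0.013348 / 0.391057 × 100 = 3.41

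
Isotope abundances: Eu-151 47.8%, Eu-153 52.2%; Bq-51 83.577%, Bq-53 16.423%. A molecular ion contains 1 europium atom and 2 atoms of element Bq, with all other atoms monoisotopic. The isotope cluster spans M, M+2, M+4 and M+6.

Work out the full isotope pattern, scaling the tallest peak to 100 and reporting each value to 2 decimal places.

Europium pattern (n=1): 0.4780 : 0.5220
Element Bq pattern (n=2): 0.69851149 : 0.27451701 : 0.02697149
Convolve the two distributions (both contribute in 2-u steps):
  M: 0.4780×0.69851149 = 0.333888
  M+2: 0.4780×0.27451701 + 0.5220×0.69851149 = 0.495842
  M+4: 0.4780×0.02697149 + 0.5220×0.27451701 = 0.156190
  M+6: 0.5220×0.02697149 = 0.014079
Scale to base peak (0.495842) = 100: 67.34 : 100.00 : 31.50 : 2.84

67.34 : 100.00 : 31.50 : 2.84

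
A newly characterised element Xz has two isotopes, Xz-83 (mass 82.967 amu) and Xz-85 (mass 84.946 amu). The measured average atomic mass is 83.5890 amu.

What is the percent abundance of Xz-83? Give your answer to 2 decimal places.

68.57%

With x = fraction of Xz-83 (so Xz-85 is 1 − x):
82.967·x + 84.946·(1 − x) = 83.5890
(82.967 − 84.946)·x = 83.5890 − 84.946
x = -1.3570 / -1.979 = 0.68570 → 68.57% Xz-83, 31.43% Xz-85.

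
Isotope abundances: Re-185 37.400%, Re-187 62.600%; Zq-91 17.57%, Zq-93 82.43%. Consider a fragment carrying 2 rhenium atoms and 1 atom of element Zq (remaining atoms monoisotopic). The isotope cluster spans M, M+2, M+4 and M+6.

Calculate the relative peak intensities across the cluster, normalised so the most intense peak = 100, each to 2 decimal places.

Rhenium pattern (n=2): 0.139876 : 0.468248 : 0.391876
Element Zq pattern (n=1): 0.1757 : 0.8243
Convolve the two distributions (both contribute in 2-u steps):
  M: 0.139876×0.1757 = 0.024576
  M+2: 0.139876×0.8243 + 0.468248×0.1757 = 0.197571
  M+4: 0.468248×0.8243 + 0.391876×0.1757 = 0.454829
  M+6: 0.391876×0.8243 = 0.323023
Scale to base peak (0.454829) = 100: 5.40 : 43.44 : 100.00 : 71.02

5.40 : 43.44 : 100.00 : 71.02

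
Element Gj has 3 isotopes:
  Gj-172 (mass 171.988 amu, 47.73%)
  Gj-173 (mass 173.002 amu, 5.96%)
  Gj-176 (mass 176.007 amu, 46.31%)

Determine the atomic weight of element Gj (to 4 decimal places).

Average mass = Σ (abundance × isotope mass) = 0.4773 × 171.988 + 0.0596 × 173.002 + 0.4631 × 176.007
= 82.08987 + 10.31092 + 81.50884 = 173.90963 amu

173.9096 amu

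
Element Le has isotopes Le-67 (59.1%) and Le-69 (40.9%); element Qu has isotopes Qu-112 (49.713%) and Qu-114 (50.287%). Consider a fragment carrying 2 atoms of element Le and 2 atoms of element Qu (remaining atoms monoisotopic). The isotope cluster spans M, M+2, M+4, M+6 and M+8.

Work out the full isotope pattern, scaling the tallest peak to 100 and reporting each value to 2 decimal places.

23.24 : 79.19 : 100.00 : 55.44 : 11.39

Element Le pattern (n=2): 0.349281 : 0.483438 : 0.167281
Element Qu pattern (n=2): 0.24713824 : 0.49998353 : 0.25287824
Convolve the two distributions (both contribute in 2-u steps):
  M: 0.349281×0.24713824 = 0.086321
  M+2: 0.349281×0.49998353 + 0.483438×0.24713824 = 0.294111
  M+4: 0.349281×0.25287824 + 0.483438×0.49998353 + 0.167281×0.24713824 = 0.371378
  M+6: 0.483438×0.25287824 + 0.167281×0.49998353 = 0.205889
  M+8: 0.167281×0.25287824 = 0.042302
Scale to base peak (0.371378) = 100: 23.24 : 79.19 : 100.00 : 55.44 : 11.39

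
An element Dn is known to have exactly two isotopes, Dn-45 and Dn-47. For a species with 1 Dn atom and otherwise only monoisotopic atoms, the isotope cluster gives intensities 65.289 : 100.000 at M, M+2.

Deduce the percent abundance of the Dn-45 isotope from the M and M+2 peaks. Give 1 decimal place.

39.5%

Write p for the Dn-45 fraction. I(M+2)/I(M) = [C(1,1)·p^0·(1−p)] / p^1 = 1·(1−p)/p = 100.000/65.289 = 1.5317
(1−p)/p = 1.5317/1 = 1.5317  ⇒  p = 1/(1 + 1.5317) = 0.3950
Dn-45: 39.5%, Dn-47: 60.5%.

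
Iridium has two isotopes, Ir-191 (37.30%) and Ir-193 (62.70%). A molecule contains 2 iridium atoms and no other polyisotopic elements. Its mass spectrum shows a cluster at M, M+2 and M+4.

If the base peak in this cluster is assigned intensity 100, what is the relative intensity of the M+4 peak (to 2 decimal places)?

Term probabilities: M 0.1391, M+2 0.4677, M+4 0.3931. Base peak = M+2.
P(M+2) = C(2,1) × 0.3730^1 × 0.6270^1 = 2 × 0.3730 × 0.6270 = 0.467742 (base)
P(M+4) = C(2,2) × 0.3730^0 × 0.6270^2 = 1 × 1.0000 × 0.393129 = 0.393129
Relative intensity = 0.393129 / 0.467742 × 100 = 84.05

84.05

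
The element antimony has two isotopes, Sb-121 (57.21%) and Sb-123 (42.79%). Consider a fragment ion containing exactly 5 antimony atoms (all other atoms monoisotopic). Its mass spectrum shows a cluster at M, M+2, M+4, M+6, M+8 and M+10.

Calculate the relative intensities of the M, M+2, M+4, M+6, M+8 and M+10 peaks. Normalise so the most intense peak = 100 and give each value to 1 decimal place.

Expanding (0.5721 + 0.4279)^5:
P(M) = 0.5721^5 = 0.061286
P(M+2) = 5 × 0.5721^4 × 0.4279^1 = 0.229192
P(M+4) = 10 × 0.5721^3 × 0.4279^2 = 0.342847
P(M+6) = 10 × 0.5721^2 × 0.4279^3 = 0.256431
P(M+8) = 5 × 0.5721^1 × 0.4279^4 = 0.095898
P(M+10) = 0.4279^5 = 0.014345
The M+4 peak is largest (0.342847); scaling to 100 gives 17.9 : 66.8 : 100.0 : 74.8 : 28.0 : 4.2.

17.9 : 66.8 : 100.0 : 74.8 : 28.0 : 4.2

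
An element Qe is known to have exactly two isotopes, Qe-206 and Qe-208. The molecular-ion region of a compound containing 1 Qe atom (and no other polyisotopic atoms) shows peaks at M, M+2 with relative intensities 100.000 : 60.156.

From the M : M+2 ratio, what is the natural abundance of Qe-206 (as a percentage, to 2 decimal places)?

62.44%

If p is the fraction of Qe that is Qe-206, then I(M+2)/I(M) = [C(1,1)·p^0·(1−p)] / p^1 = 1·(1−p)/p = 60.156/100.000 = 0.6016
(1−p)/p = 0.6016/1 = 0.6016  ⇒  p = 1/(1 + 0.6016) = 0.6244
Qe-206: 62.44%, Qe-208: 37.56%.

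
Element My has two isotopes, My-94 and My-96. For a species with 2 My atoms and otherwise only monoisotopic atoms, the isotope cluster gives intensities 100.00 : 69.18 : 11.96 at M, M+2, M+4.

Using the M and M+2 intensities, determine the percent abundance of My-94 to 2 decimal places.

74.30%

Let p = fractional abundance of My-94. I(M+2)/I(M) = [C(2,1)·p^1·(1−p)] / p^2 = 2·(1−p)/p = 69.18/100.00 = 0.6918
(1−p)/p = 0.6918/2 = 0.3459  ⇒  p = 1/(1 + 0.3459) = 0.7430
My-94: 74.30%, My-96: 25.70%.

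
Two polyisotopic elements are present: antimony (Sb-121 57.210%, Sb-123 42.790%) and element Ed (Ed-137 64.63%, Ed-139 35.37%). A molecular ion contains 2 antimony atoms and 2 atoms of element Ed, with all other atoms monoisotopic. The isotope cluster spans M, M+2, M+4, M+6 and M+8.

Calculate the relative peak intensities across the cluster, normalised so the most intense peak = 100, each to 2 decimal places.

Antimony pattern (n=2): 0.32729841 : 0.48960318 : 0.18309841
Element Ed pattern (n=2): 0.41770369 : 0.45719262 : 0.12510369
Convolve the two distributions (both contribute in 2-u steps):
  M: 0.32729841×0.41770369 = 0.136714
  M+2: 0.32729841×0.45719262 + 0.48960318×0.41770369 = 0.354147
  M+4: 0.32729841×0.12510369 + 0.48960318×0.45719262 + 0.18309841×0.41770369 = 0.341270
  M+6: 0.48960318×0.12510369 + 0.18309841×0.45719262 = 0.144962
  M+8: 0.18309841×0.12510369 = 0.022906
Scale to base peak (0.354147) = 100: 38.60 : 100.00 : 96.36 : 40.93 : 6.47

38.60 : 100.00 : 96.36 : 40.93 : 6.47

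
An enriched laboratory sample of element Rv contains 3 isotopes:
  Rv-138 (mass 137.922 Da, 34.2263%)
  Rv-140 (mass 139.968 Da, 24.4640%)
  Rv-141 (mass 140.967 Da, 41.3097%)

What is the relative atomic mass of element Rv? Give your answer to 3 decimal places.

139.680 Da

Ar = Σ fᵢ·mᵢ = 0.342263 × 137.922 + 0.244640 × 139.968 + 0.413097 × 140.967
= 47.2056 + 34.2418 + 58.2330 = 139.6804 Da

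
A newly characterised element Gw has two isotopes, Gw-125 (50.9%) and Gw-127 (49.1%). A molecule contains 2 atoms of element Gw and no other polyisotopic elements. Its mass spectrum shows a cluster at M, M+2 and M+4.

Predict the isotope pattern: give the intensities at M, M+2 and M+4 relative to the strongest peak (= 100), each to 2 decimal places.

Expanding (0.509 + 0.491)^2:
P(M) = 0.509^2 = 0.259081
P(M+2) = 2 × 0.509^1 × 0.491^1 = 0.499838
P(M+4) = 0.491^2 = 0.241081
The M+2 peak is largest (0.499838); scaling to 100 gives 51.83 : 100.00 : 48.23.

51.83 : 100.00 : 48.23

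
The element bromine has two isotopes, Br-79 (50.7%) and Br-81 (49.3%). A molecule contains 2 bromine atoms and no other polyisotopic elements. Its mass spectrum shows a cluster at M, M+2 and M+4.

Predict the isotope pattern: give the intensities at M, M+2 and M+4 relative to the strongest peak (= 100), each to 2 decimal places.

51.42 : 100.00 : 48.62

Each Br atom is independently Br-79 (p = 0.507) or Br-81 (q = 0.493); the cluster is the binomial expansion (p + q)^2.
P(M) = 0.507^2 = 0.257049
P(M+2) = 2 × 0.507^1 × 0.493^1 = 0.499902
P(M+4) = 0.493^2 = 0.243049
The M+2 peak is largest (0.499902); scaling to 100 gives 51.42 : 100.00 : 48.62.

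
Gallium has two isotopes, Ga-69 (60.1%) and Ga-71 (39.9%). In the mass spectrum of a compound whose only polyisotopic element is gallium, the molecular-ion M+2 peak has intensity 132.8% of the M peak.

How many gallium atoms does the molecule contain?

2

For n independent Ga atoms, I(M+2)/I(M) = n · (abundance Ga-71) / (abundance Ga-69) = n · 0.399/0.601.
n = 1.328 × 0.601/0.399 = 2.00 ≈ 2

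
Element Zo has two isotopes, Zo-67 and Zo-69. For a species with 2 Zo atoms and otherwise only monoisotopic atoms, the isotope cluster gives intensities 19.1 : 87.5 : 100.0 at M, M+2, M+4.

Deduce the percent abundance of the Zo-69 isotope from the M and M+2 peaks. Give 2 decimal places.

Write p for the Zo-67 fraction. I(M+2)/I(M) = [C(2,1)·p^1·(1−p)] / p^2 = 2·(1−p)/p = 87.5/19.1 = 4.5812
(1−p)/p = 4.5812/2 = 2.2906  ⇒  p = 1/(1 + 2.2906) = 0.3039
Zo-67: 30.39%, Zo-69: 69.61%.

69.61%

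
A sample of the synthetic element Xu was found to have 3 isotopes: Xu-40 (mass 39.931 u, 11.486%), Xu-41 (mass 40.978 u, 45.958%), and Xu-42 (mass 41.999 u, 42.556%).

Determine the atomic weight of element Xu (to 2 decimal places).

Average mass = Σ (abundance × isotope mass) = 0.11486 × 39.931 + 0.45958 × 40.978 + 0.42556 × 41.999
= 4.5865 + 18.8327 + 17.8731 = 41.2923 u

41.29 u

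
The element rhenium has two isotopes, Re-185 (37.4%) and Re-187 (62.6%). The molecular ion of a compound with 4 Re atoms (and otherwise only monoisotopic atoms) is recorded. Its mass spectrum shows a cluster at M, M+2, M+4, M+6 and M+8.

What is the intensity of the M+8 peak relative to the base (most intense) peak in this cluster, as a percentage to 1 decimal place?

41.8%

(0.374 + 0.626)^4 gives M 0.0196, M+2 0.1310, M+4 0.3289, M+6 0.3670, M+8 0.1536; the largest is M+6.
P(M+6) = C(4,3) × 0.374^1 × 0.626^3 = 4 × 0.3740 × 0.24531438 = 0.366990 (base)
P(M+8) = C(4,4) × 0.374^0 × 0.626^4 = 1 × 1.0000 × 0.1535668 = 0.153567
Relative intensity = 0.153567 / 0.366990 × 100 = 41.8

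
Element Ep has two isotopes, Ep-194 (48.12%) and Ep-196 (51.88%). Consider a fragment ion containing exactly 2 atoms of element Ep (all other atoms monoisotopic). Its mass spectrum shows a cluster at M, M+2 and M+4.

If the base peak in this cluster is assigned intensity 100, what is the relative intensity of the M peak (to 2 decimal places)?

46.38

Binomial terms of (0.4812 + 0.5188)^2: M 0.2316, M+2 0.4993, M+4 0.2692 → M+2 is the base peak.
P(M+2) = C(2,1) × 0.4812^1 × 0.5188^1 = 2 × 0.4812 × 0.5188 = 0.499293 (base)
P(M) = C(2,0) × 0.4812^2 × 0.5188^0 = 1 × 0.23155344 × 1.0000 = 0.231553
Relative intensity = 0.231553 / 0.499293 × 100 = 46.38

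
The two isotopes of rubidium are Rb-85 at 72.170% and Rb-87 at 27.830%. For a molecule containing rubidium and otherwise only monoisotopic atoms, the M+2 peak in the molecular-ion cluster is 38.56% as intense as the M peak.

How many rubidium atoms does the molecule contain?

With n Rb atoms, P(M+2)/P(M) = C(n,1)·p^(n−1)q / p^n = n·q/p = n · 0.27830/0.72170.
n = 0.3856 × 0.72170/0.27830 = 1.00 ≈ 1

1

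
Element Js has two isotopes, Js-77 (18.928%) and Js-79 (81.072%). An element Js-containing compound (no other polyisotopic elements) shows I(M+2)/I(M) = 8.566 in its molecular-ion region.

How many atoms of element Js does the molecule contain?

2

For n independent Js atoms, I(M+2)/I(M) = n · (abundance Js-79) / (abundance Js-77) = n · 0.81072/0.18928.
n = 8.566 × 0.18928/0.81072 = 2.00 ≈ 2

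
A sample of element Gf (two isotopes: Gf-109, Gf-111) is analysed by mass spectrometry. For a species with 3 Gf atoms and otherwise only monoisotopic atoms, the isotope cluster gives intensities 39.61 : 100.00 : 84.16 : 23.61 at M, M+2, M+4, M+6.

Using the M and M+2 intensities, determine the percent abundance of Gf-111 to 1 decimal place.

45.7%

Write p for the Gf-109 fraction. I(M+2)/I(M) = [C(3,1)·p^2·(1−p)] / p^3 = 3·(1−p)/p = 100.00/39.61 = 2.5246
(1−p)/p = 2.5246/3 = 0.8415  ⇒  p = 1/(1 + 0.8415) = 0.5430
Gf-109: 54.3%, Gf-111: 45.7%.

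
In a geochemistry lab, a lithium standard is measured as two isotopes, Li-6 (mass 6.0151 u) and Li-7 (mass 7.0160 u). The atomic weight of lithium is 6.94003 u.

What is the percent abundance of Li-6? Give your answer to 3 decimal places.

7.590%

Writing the weighted mean with unknown fraction x of Li-6:
6.0151·x + 7.0160·(1 − x) = 6.94003
(6.0151 − 7.0160)·x = 6.94003 − 7.0160
x = -0.07597 / -1.0009 = 0.07590 → 7.590% Li-6, 92.410% Li-7.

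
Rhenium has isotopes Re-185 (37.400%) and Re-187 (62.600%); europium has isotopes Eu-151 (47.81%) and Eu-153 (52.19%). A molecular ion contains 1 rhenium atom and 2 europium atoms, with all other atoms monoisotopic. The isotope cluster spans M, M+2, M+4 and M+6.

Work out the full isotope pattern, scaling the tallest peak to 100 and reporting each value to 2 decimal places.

Rhenium pattern (n=1): 0.3740 : 0.6260
Europium pattern (n=2): 0.22857961 : 0.49904078 : 0.27237961
Convolve the two distributions (both contribute in 2-u steps):
  M: 0.3740×0.22857961 = 0.085489
  M+2: 0.3740×0.49904078 + 0.6260×0.22857961 = 0.329732
  M+4: 0.3740×0.27237961 + 0.6260×0.49904078 = 0.414270
  M+6: 0.6260×0.27237961 = 0.170510
Scale to base peak (0.414270) = 100: 20.64 : 79.59 : 100.00 : 41.16

20.64 : 79.59 : 100.00 : 41.16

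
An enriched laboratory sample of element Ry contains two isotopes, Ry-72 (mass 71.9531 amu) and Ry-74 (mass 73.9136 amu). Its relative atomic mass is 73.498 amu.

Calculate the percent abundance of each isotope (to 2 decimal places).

Ry-72: 21.20%, Ry-74: 78.80%

Writing the weighted mean with unknown fraction x of Ry-72:
71.9531·x + 73.9136·(1 − x) = 73.498
(71.9531 − 73.9136)·x = 73.498 − 73.9136
x = -0.4156 / -1.9605 = 0.21199 → 21.20% Ry-72, 78.80% Ry-74.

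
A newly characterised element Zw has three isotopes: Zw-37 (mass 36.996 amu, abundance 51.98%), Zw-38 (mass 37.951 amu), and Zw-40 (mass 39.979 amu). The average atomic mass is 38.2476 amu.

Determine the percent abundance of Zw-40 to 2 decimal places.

The remaining 48.02% is split between Zw-38 (fraction x) and Zw-40 (fraction 0.4802 − x).
Substituting: 37.951x + 39.979(0.4802 − x) = 19.0170792
(37.951 − 39.979)x = -0.1808366  ⇒  x = 0.08917, y = 0.39103
Zw-38: 8.92%, Zw-40: 39.10%.

39.10%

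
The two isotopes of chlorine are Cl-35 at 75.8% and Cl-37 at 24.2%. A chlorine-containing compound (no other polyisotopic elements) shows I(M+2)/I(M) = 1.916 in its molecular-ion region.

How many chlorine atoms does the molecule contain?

The M+2/M ratio from n Cl atoms is n · q/p = n · 0.242/0.758.
n = 1.916 × 0.758/0.242 = 6.00 ≈ 6

6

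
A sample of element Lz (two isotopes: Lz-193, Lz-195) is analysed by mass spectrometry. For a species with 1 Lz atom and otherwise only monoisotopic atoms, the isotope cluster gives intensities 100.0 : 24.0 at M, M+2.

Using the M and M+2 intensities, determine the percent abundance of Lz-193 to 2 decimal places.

Let p = fractional abundance of Lz-193. I(M+2)/I(M) = [C(1,1)·p^0·(1−p)] / p^1 = 1·(1−p)/p = 24.0/100.0 = 0.2400
(1−p)/p = 0.2400/1 = 0.2400  ⇒  p = 1/(1 + 0.2400) = 0.8065
Lz-193: 80.65%, Lz-195: 19.35%.

80.65%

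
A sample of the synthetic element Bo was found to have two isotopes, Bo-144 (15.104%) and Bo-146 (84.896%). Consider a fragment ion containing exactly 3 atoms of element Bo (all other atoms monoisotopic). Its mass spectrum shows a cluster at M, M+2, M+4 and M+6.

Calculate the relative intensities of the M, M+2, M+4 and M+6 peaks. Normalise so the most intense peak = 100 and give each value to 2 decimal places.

0.56 : 9.50 : 53.37 : 100.00

Expanding (0.15104 + 0.84896)^3:
P(M) = 0.15104^3 = 0.003446
P(M+2) = 3 × 0.15104^2 × 0.84896^1 = 0.058102
P(M+4) = 3 × 0.15104^1 × 0.84896^2 = 0.326579
P(M+6) = 0.84896^3 = 0.611874
The M+6 peak is largest (0.611874); scaling to 100 gives 0.56 : 9.50 : 53.37 : 100.00.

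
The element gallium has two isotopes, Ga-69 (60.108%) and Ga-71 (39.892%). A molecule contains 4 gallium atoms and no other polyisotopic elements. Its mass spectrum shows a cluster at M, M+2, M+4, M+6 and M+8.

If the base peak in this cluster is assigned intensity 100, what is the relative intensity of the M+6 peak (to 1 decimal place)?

44.0

Term probabilities: M 0.1305, M+2 0.3465, M+4 0.3450, M+6 0.1526, M+8 0.0253. Base peak = M+2.
P(M+2) = C(4,1) × 0.60108^3 × 0.39892^1 = 4 × 0.2171685 × 0.39892 = 0.346531 (base)
P(M+6) = C(4,3) × 0.60108^1 × 0.39892^3 = 4 × 0.60108 × 0.063483 = 0.152633
Relative intensity = 0.152633 / 0.346531 × 100 = 44.0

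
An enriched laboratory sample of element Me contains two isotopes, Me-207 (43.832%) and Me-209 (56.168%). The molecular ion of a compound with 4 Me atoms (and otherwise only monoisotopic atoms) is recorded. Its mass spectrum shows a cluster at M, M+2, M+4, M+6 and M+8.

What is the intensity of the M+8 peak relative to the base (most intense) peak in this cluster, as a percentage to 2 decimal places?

Term probabilities: M 0.0369, M+2 0.1892, M+4 0.3637, M+6 0.3107, M+8 0.0995. Base peak = M+4.
P(M+4) = C(4,2) × 0.43832^2 × 0.56168^2 = 6 × 0.19212442 × 0.31548442 = 0.363674 (base)
P(M+8) = C(4,4) × 0.43832^0 × 0.56168^4 = 1 × 1.0000 × 0.09953042 = 0.099530
Relative intensity = 0.099530 / 0.363674 × 100 = 27.37

27.37%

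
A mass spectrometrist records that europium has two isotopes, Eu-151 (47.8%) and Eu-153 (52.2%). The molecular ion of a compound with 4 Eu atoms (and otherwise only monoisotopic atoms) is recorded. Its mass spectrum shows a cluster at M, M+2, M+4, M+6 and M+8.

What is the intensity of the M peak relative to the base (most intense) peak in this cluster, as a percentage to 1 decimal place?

Binomial terms of (0.478 + 0.522)^4: M 0.0522, M+2 0.2280, M+4 0.3735, M+6 0.2720, M+8 0.0742 → M+4 is the base peak.
P(M+4) = C(4,2) × 0.478^2 × 0.522^2 = 6 × 0.228484 × 0.272484 = 0.373549 (base)
P(M) = C(4,0) × 0.478^4 × 0.522^0 = 1 × 0.05220494 × 1.0000 = 0.052205
Relative intensity = 0.052205 / 0.373549 × 100 = 14.0

14.0%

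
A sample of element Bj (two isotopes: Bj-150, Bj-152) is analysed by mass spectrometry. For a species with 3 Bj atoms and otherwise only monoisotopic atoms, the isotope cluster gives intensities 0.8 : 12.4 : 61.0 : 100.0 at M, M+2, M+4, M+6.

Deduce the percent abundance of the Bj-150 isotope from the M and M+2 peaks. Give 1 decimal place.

16.2%

Write p for the Bj-150 fraction. I(M+2)/I(M) = [C(3,1)·p^2·(1−p)] / p^3 = 3·(1−p)/p = 12.4/0.8 = 15.5000
(1−p)/p = 15.5000/3 = 5.1667  ⇒  p = 1/(1 + 5.1667) = 0.1622
Bj-150: 16.2%, Bj-152: 83.8%.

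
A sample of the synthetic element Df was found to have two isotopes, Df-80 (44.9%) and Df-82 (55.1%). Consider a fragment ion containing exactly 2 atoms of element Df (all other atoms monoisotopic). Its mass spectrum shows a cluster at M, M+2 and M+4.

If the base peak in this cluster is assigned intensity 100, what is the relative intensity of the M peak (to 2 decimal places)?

40.74

Binomial terms of (0.449 + 0.551)^2: M 0.2016, M+2 0.4948, M+4 0.3036 → M+2 is the base peak.
P(M+2) = C(2,1) × 0.449^1 × 0.551^1 = 2 × 0.4490 × 0.5510 = 0.494798 (base)
P(M) = C(2,0) × 0.449^2 × 0.551^0 = 1 × 0.201601 × 1.0000 = 0.201601
Relative intensity = 0.201601 / 0.494798 × 100 = 40.74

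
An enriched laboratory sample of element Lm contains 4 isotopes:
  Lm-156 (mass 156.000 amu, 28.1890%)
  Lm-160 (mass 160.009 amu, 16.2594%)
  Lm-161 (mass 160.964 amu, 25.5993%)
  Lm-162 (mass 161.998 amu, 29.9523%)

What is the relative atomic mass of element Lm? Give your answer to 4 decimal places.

159.7191 amu

Weight each isotope mass by its fractional abundance: 0.281890 × 156.000 + 0.162594 × 160.009 + 0.255993 × 160.964 + 0.299523 × 161.998
= 43.97484 + 26.01650 + 41.20566 + 48.52213 = 159.71913 amu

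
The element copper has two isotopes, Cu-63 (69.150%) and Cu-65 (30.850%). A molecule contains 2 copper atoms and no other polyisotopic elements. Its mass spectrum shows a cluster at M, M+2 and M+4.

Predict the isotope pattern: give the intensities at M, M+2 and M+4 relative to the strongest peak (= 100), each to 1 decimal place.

Each Cu atom is independently Cu-63 (p = 0.69150) or Cu-65 (q = 0.30850); the cluster is the binomial expansion (p + q)^2.
P(M) = 0.69150^2 = 0.478172
P(M+2) = 2 × 0.69150^1 × 0.30850^1 = 0.426656
P(M+4) = 0.30850^2 = 0.095172
The M peak is largest (0.478172); scaling to 100 gives 100.0 : 89.2 : 19.9.

100.0 : 89.2 : 19.9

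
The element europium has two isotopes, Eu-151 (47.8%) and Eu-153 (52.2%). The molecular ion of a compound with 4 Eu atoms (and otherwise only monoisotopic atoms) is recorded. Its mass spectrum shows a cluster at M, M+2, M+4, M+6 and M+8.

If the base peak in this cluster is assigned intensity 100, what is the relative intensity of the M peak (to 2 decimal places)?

13.98

Term probabilities: M 0.0522, M+2 0.2280, M+4 0.3735, M+6 0.2720, M+8 0.0742. Base peak = M+4.
P(M+4) = C(4,2) × 0.478^2 × 0.522^2 = 6 × 0.228484 × 0.272484 = 0.373549 (base)
P(M) = C(4,0) × 0.478^4 × 0.522^0 = 1 × 0.05220494 × 1.0000 = 0.052205
Relative intensity = 0.052205 / 0.373549 × 100 = 13.98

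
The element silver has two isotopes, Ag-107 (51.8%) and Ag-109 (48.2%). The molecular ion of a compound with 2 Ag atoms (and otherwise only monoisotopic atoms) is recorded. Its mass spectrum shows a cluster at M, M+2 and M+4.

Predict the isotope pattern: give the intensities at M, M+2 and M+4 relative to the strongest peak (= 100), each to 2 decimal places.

Expanding (0.518 + 0.482)^2:
P(M) = 0.518^2 = 0.268324
P(M+2) = 2 × 0.518^1 × 0.482^1 = 0.499352
P(M+4) = 0.482^2 = 0.232324
The M+2 peak is largest (0.499352); scaling to 100 gives 53.73 : 100.00 : 46.53.

53.73 : 100.00 : 46.53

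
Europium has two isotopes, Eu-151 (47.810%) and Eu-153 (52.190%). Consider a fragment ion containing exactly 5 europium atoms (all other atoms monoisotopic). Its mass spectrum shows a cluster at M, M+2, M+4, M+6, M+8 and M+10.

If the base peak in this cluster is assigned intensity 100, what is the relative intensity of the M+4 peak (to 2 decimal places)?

91.61

(0.47810 + 0.52190)^5 gives M 0.0250, M+2 0.1363, M+4 0.2977, M+6 0.3249, M+8 0.1774, M+10 0.0387; the largest is M+6.
P(M+6) = C(5,3) × 0.47810^2 × 0.52190^3 = 10 × 0.22857961 × 0.14215492 = 0.324937 (base)
P(M+4) = C(5,2) × 0.47810^3 × 0.52190^2 = 10 × 0.10928391 × 0.27237961 = 0.297667
Relative intensity = 0.297667 / 0.324937 × 100 = 91.61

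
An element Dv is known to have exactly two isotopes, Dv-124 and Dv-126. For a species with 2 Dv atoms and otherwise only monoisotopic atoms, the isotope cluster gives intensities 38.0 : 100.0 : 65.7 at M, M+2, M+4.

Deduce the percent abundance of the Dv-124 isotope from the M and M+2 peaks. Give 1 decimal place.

43.2%

If p is the fraction of Dv that is Dv-124, then I(M+2)/I(M) = [C(2,1)·p^1·(1−p)] / p^2 = 2·(1−p)/p = 100.0/38.0 = 2.6316
(1−p)/p = 2.6316/2 = 1.3158  ⇒  p = 1/(1 + 1.3158) = 0.4318
Dv-124: 43.2%, Dv-126: 56.8%.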